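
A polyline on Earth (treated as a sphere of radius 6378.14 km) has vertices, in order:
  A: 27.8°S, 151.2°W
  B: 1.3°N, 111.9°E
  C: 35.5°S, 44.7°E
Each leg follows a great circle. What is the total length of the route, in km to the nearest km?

18826 km

Leg A→B: central angle 1.6879 rad, distance 10765.6 km.
Leg B→C: central angle 1.2638 rad, distance 8060.5 km.
Total: 10765.6 + 8060.5 ≈ 18826 km.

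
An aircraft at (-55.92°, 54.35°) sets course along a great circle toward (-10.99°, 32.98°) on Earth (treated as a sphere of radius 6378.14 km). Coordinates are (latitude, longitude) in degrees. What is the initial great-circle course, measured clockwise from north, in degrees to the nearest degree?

331°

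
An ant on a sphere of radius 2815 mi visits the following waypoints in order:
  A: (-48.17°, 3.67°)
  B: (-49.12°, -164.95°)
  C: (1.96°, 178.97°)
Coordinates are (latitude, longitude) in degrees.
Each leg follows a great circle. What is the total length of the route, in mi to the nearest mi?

Leg A→B: central angle 1.4349 rad, distance 4039.3 mi.
Leg B→C: central angle 0.9240 rad, distance 2601.0 mi.
Total: 4039.3 + 2601.0 ≈ 6640 mi.

6640 mi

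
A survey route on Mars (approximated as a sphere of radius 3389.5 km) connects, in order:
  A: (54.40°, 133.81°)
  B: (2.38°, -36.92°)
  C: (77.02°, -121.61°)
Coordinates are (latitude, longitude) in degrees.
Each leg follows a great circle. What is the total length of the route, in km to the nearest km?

12375 km

Leg A→B: central angle 2.1415 rad, distance 7258.8 km.
Leg B→C: central angle 1.5095 rad, distance 5116.5 km.
Total: 7258.8 + 5116.5 ≈ 12375 km.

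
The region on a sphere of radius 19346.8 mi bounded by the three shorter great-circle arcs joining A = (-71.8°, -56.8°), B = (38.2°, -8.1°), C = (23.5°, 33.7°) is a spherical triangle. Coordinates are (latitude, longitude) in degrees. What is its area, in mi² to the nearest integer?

389552867 mi²

Side lengths (central angles): a = 0.6700, b = 1.9620, c = 2.0103 rad; semiperimeter s = 2.3211.
By l'Huilier's theorem, tan(E/4) = √[tan(s/2) tan((s−a)/2) tan((s−b)/2) tan((s−c)/2)], giving spherical excess E = 1.0408 rad.
Area = E·R² = 1.0408 × (19346.8)² ≈ 389552867 mi².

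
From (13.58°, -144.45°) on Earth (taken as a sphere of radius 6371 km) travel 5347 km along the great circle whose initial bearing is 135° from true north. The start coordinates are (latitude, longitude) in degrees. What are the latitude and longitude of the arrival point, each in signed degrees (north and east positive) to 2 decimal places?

-20.77°, -110.20°

Angular distance δ = d/R = 5347/6371 = 0.83927 rad; initial bearing θ = 2.3562 rad.
sin φ₂ = sin φ₁ cos δ + cos φ₁ sin δ cos θ = (0.2348)(0.6680) + (0.9720)(0.7442)(-0.7071) = -0.3546, so φ₂ = -20.77°.
Δλ = atan2(sin θ sin δ cos φ₁, cos δ − sin φ₁ sin φ₂) = atan2(0.5115, 0.7513) = 34.248°.
λ₂ = -144.450° + 34.248° = -110.20°.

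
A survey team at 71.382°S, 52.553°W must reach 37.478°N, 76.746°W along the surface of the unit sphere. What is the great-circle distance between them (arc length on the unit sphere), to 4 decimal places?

Let φ₁ = -1.2459 rad, φ₂ = 0.6541 rad, and Δλ = -0.4222 rad.
cos c = sin φ₁ sin φ₂ + cos φ₁ cos φ₂ cos Δλ = (-0.9477)(0.6085) + (0.3193)(0.7936)(0.9122) = -0.34551,
so c = arccos(-0.34551) = 1.92358 rad.
On the unit sphere the arc length equals the central angle: 1.9236.

1.9236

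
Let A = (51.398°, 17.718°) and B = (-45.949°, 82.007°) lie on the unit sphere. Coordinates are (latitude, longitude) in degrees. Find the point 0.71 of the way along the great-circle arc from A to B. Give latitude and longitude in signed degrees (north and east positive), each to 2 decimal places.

Central angle δ = 1.9536 rad. Interpolating on the sphere with fraction f = 0.71:
P = [sin((1−f)δ)·A + sin(fδ)·B] / sin δ = 0.5786·A + 1.0599·B in Cartesian coordinates,
giving P = (0.4463, 0.8396, -0.3096), i.e. latitude -18.03°, longitude 62.01°.

-18.03°, 62.01°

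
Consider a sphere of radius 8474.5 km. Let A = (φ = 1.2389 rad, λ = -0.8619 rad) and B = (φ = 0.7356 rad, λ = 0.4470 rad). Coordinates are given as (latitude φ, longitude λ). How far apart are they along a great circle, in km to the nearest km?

6777 km

Let φ₁ = 1.2389 rad, φ₂ = 0.7356 rad, and Δλ = 1.3089 rad.
cos c = sin φ₁ sin φ₂ + cos φ₁ cos φ₂ cos Δλ = (0.9454)(0.6710) + (0.3258)(0.7414)(0.2589) = 0.69696,
so c = arccos(0.69696) = 0.79965 rad.
Distance = R·c = 8474.5 × 0.7996 ≈ 6777 km.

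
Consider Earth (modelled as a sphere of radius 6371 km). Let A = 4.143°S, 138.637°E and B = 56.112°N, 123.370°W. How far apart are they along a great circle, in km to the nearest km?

Let φ₁ = -0.0723 rad, φ₂ = 0.9793 rad, and Δλ = 1.7103 rad.
cos c = sin φ₁ sin φ₂ + cos φ₁ cos φ₂ cos Δλ = (-0.0722)(0.8301) + (0.9974)(0.5576)(-0.1391) = -0.13730,
so c = arccos(-0.13730) = 1.70853 rad.
Distance = R·c = 6371 × 1.7085 ≈ 10885 km.

10885 km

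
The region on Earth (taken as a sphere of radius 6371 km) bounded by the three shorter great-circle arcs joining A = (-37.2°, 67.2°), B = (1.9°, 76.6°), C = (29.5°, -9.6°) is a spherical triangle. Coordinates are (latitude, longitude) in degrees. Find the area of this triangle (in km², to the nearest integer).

Side lengths (central angles): a = 1.4968, b = 1.7107, c = 0.6992 rad; semiperimeter s = 1.9533.
By l'Huilier's theorem, tan(E/4) = √[tan(s/2) tan((s−a)/2) tan((s−b)/2) tan((s−c)/2)], giving spherical excess E = 0.6903 rad.
Area = E·R² = 0.6903 × (6371)² ≈ 28018255 km².

28018255 km²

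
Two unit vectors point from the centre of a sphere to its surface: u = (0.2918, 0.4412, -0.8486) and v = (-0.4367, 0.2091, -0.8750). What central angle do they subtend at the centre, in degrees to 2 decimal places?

u·v = 0.7074; |u| = 1.0000, |v| = 1.0000.
cos θ = (u·v)/(|u||v|) = 0.7074, so θ = 44.98°.

44.98°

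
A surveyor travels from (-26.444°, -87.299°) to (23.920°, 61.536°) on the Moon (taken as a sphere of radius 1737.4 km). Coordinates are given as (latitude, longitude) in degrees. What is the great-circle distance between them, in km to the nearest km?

4602 km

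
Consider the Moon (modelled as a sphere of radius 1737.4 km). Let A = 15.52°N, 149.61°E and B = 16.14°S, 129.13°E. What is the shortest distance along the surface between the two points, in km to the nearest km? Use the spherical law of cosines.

Let φ₁ = 0.2709 rad, φ₂ = -0.2817 rad, and Δλ = -0.3574 rad.
cos c = sin φ₁ sin φ₂ + cos φ₁ cos φ₂ cos Δλ = (0.2676)(-0.2780) + (0.9635)(0.9606)(0.9368) = 0.79268,
so c = arccos(0.79268) = 0.65561 rad.
Distance = R·c = 1737.4 × 0.6556 ≈ 1139 km.

1139 km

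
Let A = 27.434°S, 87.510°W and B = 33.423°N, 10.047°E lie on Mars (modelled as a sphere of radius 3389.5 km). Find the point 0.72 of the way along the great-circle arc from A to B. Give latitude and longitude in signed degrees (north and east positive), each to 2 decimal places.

Central angle δ = 1.9296 rad. Interpolating on the sphere with fraction f = 0.72:
P = [sin((1−f)δ)·A + sin(fδ)·B] / sin δ = 0.5494·A + 1.0505·B in Cartesian coordinates,
giving P = (0.8845, -0.3342, 0.3255), i.e. latitude 19.00°, longitude -20.70°.

19.00°, -20.70°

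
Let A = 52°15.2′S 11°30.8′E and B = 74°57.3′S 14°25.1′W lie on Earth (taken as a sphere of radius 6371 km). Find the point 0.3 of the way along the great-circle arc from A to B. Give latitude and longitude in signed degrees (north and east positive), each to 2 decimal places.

-59.41°, 7.56°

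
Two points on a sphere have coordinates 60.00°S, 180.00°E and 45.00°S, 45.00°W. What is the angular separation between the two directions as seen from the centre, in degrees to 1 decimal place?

68.8°

Let φ₁ = -1.0472 rad, φ₂ = -0.7854 rad, and Δλ = 2.3562 rad.
cos c = sin φ₁ sin φ₂ + cos φ₁ cos φ₂ cos Δλ = (-0.8660)(-0.7071) + (0.5000)(0.7071)(-0.7071) = 0.36237,
so c = arccos(0.36237) = 1.19998 rad.
So the angular separation is 68.8°.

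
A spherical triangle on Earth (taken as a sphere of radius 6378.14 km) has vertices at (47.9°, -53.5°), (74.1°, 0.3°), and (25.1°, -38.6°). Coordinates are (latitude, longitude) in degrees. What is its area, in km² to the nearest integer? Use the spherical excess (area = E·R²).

4958358 km²

Side lengths (central angles): a = 0.9260, b = 0.4477, c = 0.6058 rad; semiperimeter s = 0.9897.
By l'Huilier's theorem, tan(E/4) = √[tan(s/2) tan((s−a)/2) tan((s−b)/2) tan((s−c)/2)], giving spherical excess E = 0.1219 rad.
Area = E·R² = 0.1219 × (6378.14)² ≈ 4958358 km².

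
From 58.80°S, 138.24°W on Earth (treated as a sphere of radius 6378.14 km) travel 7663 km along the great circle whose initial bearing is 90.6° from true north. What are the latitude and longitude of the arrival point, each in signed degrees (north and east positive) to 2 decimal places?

Angular distance δ = d/R = 7663/6378.14 = 1.20145 rad; initial bearing θ = 1.5813 rad.
sin φ₂ = sin φ₁ cos δ + cos φ₁ sin δ cos θ = (-0.8554)(0.3610) + (0.5180)(0.9326)(-0.0105) = -0.3139, so φ₂ = -18.29°.
Δλ = atan2(sin θ sin δ cos φ₁, cos δ − sin φ₁ sin φ₂) = atan2(0.4831, 0.0926) = 79.154°.
λ₂ = -138.240° + 79.154° = -59.09°.

-18.29°, -59.09°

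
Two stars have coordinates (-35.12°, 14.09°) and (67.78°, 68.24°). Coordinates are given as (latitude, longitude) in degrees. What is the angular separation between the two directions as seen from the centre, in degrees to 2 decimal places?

110.57°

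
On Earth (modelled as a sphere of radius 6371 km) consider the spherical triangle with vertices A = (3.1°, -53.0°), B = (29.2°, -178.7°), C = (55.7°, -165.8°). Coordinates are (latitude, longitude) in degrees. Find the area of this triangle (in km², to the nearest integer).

Side lengths (central angles): a = 0.4896, b = 1.7451, c = 2.0740 rad; semiperimeter s = 2.1543.
By l'Huilier's theorem, tan(E/4) = √[tan(s/2) tan((s−a)/2) tan((s−b)/2) tan((s−c)/2)], giving spherical excess E = 0.5190 rad.
Area = E·R² = 0.5190 × (6371)² ≈ 21067527 km².

21067527 km²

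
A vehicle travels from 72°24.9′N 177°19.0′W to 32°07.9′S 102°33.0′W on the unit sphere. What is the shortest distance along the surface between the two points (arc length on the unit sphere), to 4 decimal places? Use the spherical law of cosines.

With latitudes φ₁ = 72.415°, φ₂ = -32.132° and longitude difference Δλ = 74.767°:
cos c = sin φ₁ sin φ₂ + cos φ₁ cos φ₂ cos Δλ = (0.9533)(-0.5319) + (0.3021)(0.8468)(0.2628) = -0.43979,
so c = arccos(-0.43979) = 2.02616 rad.
On the unit sphere the arc length equals the central angle: 2.0262.

2.0262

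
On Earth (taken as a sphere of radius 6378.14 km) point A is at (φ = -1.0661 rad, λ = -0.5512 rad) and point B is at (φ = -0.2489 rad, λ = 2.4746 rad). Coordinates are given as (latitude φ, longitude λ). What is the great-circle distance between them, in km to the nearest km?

With latitudes φ₁ = -61.083°, φ₂ = -14.261° and longitude difference Δλ = 173.366°:
cos c = sin φ₁ sin φ₂ + cos φ₁ cos φ₂ cos Δλ = (-0.8753)(-0.2463) + (0.4835)(0.9692)(-0.9933) = -0.24988,
so c = arccos(-0.24988) = 1.82335 rad.
Distance = R·c = 6378.14 × 1.8234 ≈ 11630 km.

11630 km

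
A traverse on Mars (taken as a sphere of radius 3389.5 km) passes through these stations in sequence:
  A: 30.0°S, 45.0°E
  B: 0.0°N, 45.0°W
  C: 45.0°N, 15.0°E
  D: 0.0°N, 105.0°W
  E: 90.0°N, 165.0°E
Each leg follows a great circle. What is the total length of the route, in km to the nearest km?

Leg A→B: central angle 1.5708 rad, distance 5324.2 km.
Leg B→C: central angle 1.2094 rad, distance 4099.4 km.
Leg C→D: central angle 1.9322 rad, distance 6549.1 km.
Leg D→E: central angle 1.5708 rad, distance 5324.2 km.
Total: 5324.2 + 4099.4 + 6549.1 + 5324.2 ≈ 21297 km.

21297 km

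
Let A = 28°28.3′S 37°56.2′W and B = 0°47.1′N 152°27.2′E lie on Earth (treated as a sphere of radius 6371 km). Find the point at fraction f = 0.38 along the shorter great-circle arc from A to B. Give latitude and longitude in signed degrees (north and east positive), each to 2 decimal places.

Central angle δ = 2.6282 rad. Interpolating on the sphere with fraction f = 0.38:
P = [sin((1−f)δ)·A + sin(fδ)·B] / sin δ = 2.0326·A + 1.7119·B in Cartesian coordinates,
giving P = (-0.1085, -0.3069, -0.9456), i.e. latitude -71.01°, longitude -109.47°.

-71.01°, -109.47°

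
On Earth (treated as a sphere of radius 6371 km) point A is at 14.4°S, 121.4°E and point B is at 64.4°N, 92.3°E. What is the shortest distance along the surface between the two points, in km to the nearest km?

Let φ₁ = -0.2513 rad, φ₂ = 1.1240 rad, and Δλ = -0.5079 rad.
cos c = sin φ₁ sin φ₂ + cos φ₁ cos φ₂ cos Δλ = (-0.2487)(0.9018) + (0.9686)(0.4321)(0.8738) = 0.14141,
so c = arccos(0.14141) = 1.42891 rad.
Distance = R·c = 6371 × 1.4289 ≈ 9104 km.

9104 km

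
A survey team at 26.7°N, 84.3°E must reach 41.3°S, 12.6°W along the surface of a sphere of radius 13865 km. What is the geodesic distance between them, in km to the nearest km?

27141 km

In radians: φ₁ = 0.4660, φ₂ = -0.7208, Δλ = -96.900° = -1.6912 rad.
cos c = sin φ₁ sin φ₂ + cos φ₁ cos φ₂ cos Δλ = (0.4493)(-0.6600) + (0.8934)(0.7513)(-0.1201) = -0.37718,
so c = arccos(-0.37718) = 1.95755 rad.
Distance = R·c = 13865 × 1.9575 ≈ 27141 km.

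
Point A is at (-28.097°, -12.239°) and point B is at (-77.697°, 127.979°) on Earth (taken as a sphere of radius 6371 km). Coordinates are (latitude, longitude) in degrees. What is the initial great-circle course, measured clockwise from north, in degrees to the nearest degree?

Δλ = 140.218° = 2.4473 rad.
y = sin Δλ · cos φ₂ = (0.6399)(0.2131) = 0.1363
x = cos φ₁ sin φ₂ − sin φ₁ cos φ₂ cos Δλ = (0.8822)(-0.9770) − (-0.4710)(0.2131)(-0.7685) = -0.9390
θ = atan2(y, x) = 171.74°, so the bearing is 172°.

172°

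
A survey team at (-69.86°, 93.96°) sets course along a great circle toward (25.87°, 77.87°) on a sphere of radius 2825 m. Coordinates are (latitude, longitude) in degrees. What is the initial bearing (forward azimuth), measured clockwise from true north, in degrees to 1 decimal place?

Δλ = -16.090° = -0.2808 rad.
y = sin Δλ · cos φ₂ = (-0.2771)(0.8998) = -0.2494
x = cos φ₁ sin φ₂ − sin φ₁ cos φ₂ cos Δλ = (0.3443)(0.4363) − (-0.9389)(0.8998)(0.9608) = 0.9619
θ = atan2(y, x) = -14.53°; adding 360° gives 345.5°.

345.5°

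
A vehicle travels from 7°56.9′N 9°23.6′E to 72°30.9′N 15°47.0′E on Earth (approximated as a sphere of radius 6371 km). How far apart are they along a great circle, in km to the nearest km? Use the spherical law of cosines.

With latitudes φ₁ = 7.948°, φ₂ = 72.515° and longitude difference Δλ = 6.390°:
cos c = sin φ₁ sin φ₂ + cos φ₁ cos φ₂ cos Δλ = (0.1383)(0.9538) + (0.9904)(0.3005)(0.9938) = 0.42761,
so c = arccos(0.42761) = 1.12895 rad.
Distance = R·c = 6371 × 1.1289 ≈ 7193 km.

7193 km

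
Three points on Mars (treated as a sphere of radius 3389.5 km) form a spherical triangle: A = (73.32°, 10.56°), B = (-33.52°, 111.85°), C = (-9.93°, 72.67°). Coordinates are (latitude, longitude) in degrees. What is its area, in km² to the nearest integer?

Side lengths (central angles): a = 0.7498, b = 1.6037, c = 2.1844 rad; semiperimeter s = 2.2690.
By l'Huilier's theorem, tan(E/4) = √[tan(s/2) tan((s−a)/2) tan((s−b)/2) tan((s−c)/2)], giving spherical excess E = 0.6835 rad.
Area = E·R² = 0.6835 × (3389.5)² ≈ 7852127 km².

7852127 km²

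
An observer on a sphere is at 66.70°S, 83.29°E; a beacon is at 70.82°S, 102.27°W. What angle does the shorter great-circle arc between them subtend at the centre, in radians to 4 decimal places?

0.7405 rad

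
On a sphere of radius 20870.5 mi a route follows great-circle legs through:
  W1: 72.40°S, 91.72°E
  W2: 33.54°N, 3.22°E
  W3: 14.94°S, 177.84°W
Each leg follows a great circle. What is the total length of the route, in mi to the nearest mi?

102980 mi

Leg W1→W2: central angle 2.1177 rad, distance 44197.8 mi.
Leg W2→W3: central angle 2.8165 rad, distance 58782.4 mi.
Total: 44197.8 + 58782.4 ≈ 102980 mi.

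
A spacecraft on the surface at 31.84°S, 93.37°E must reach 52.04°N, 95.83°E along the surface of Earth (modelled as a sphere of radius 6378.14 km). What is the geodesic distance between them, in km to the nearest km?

9341 km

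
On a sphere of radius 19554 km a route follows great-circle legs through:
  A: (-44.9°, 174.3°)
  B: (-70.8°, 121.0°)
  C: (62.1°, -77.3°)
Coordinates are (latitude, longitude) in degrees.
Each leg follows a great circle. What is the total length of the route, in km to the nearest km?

Leg A→B: central angle 0.6337 rad, distance 12391.9 km.
Leg B→C: central angle 2.9449 rad, distance 57583.9 km.
Total: 12391.9 + 57583.9 ≈ 69976 km.

69976 km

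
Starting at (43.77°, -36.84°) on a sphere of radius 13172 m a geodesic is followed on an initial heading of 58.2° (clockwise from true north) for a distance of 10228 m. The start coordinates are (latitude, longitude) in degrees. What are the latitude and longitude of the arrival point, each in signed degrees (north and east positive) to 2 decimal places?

49.48°, 29.60°

Angular distance δ = d/R = 10228/13172 = 0.77650 rad; initial bearing θ = 1.0158 rad.
sin φ₂ = sin φ₁ cos δ + cos φ₁ sin δ cos θ = (0.6918)(0.7134) + (0.7221)(0.7008)(0.5270) = 0.7602, so φ₂ = 49.48°.
Δλ = atan2(sin θ sin δ cos φ₁, cos δ − sin φ₁ sin φ₂) = atan2(0.4301, 0.1875) = 66.442°.
λ₂ = -36.840° + 66.442° = 29.60°.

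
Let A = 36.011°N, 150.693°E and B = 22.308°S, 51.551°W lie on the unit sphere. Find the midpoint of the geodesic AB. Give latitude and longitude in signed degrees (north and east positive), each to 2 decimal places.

30.52°, -111.60°

The central angle between A and B is δ = 2.7284 rad.
With f = 0.5, the slerp weights are sin((1−f)δ)/sin δ = 2.4375 and sin(fδ)/sin δ = 2.4375.
Weighted sum of the unit vectors: (2.4375)·(-0.7054,0.3959,0.5879) + (2.4375)·(0.5753,-0.7245,-0.3796) = (-0.3171, -0.8010, 0.5079).
Converting back: φ = atan2(z, √(x²+y²)) = 30.52°, λ = atan2(y, x) = -111.60°.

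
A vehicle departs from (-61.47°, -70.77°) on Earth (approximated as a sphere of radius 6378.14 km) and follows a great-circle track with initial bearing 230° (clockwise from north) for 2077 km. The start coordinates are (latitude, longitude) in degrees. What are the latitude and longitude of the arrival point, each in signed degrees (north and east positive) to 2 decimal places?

-68.53°, -112.80°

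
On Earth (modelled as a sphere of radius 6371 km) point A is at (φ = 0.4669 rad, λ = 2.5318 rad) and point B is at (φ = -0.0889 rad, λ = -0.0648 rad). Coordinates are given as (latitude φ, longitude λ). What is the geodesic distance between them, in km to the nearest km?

15921 km

Let φ₁ = 0.4669 rad, φ₂ = -0.0889 rad, and Δλ = -2.5966 rad.
cos c = sin φ₁ sin φ₂ + cos φ₁ cos φ₂ cos Δλ = (0.4501)(-0.0888) + (0.8930)(0.9961)(-0.8551) = -0.80055,
so c = arccos(-0.80055) = 2.49901 rad.
Distance = R·c = 6371 × 2.4990 ≈ 15921 km.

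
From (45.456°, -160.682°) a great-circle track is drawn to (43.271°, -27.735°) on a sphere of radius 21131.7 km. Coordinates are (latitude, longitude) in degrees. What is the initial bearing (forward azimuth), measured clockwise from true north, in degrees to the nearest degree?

Δλ = 132.947° = 2.3204 rad.
y = sin Δλ · cos φ₂ = (0.7320)(0.7281) = 0.5330
x = cos φ₁ sin φ₂ − sin φ₁ cos φ₂ cos Δλ = (0.7015)(0.6854) − (0.7127)(0.7281)(-0.6813) = 0.8344
θ = atan2(y, x) = 32.57°, so the bearing is 33°.

33°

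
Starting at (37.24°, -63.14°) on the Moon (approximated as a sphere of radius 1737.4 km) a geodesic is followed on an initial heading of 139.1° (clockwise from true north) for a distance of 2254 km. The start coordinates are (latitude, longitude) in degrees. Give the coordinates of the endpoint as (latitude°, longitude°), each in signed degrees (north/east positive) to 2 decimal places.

-24.58°, -19.25°

Angular distance δ = d/R = 2254/1737.4 = 1.29734 rad; initial bearing θ = 2.4278 rad.
sin φ₂ = sin φ₁ cos δ + cos φ₁ sin δ cos θ = (0.6052)(0.2701) + (0.7961)(0.9628)(-0.7559) = -0.4160, so φ₂ = -24.58°.
Δλ = atan2(sin θ sin δ cos φ₁, cos δ − sin φ₁ sin φ₂) = atan2(0.5019, 0.5218) = 43.886°.
λ₂ = -63.140° + 43.886° = -19.25°.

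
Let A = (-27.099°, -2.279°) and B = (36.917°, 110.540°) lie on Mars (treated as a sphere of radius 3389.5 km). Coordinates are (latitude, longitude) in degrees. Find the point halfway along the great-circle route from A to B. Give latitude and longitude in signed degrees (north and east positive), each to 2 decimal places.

The central angle between A and B is δ = 2.1527 rad.
With f = 0.5, the slerp weights are sin((1−f)δ)/sin δ = 1.0537 and sin(fδ)/sin δ = 1.0537.
Weighted sum of the unit vectors: (1.0537)·(0.8895,-0.0354,-0.4555) + (1.0537)·(-0.2805,0.7487,0.6007) = (0.6417, 0.7516, 0.1529).
Converting back: φ = atan2(z, √(x²+y²)) = 8.80°, λ = atan2(y, x) = 49.51°.

8.80°, 49.51°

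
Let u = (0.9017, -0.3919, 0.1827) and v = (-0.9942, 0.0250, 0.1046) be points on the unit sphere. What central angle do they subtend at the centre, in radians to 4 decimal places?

u·v = -0.8872; |u| = 1.0000, |v| = 1.0000.
cos θ = (u·v)/(|u||v|) = -0.8871, so θ = 2.6619 rad.

2.6619 rad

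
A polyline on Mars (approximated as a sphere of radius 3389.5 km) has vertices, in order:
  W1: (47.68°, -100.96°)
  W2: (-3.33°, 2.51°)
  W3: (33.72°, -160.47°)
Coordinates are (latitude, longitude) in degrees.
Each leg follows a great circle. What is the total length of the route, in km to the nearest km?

Leg W1→W2: central angle 1.7717 rad, distance 6005.0 km.
Leg W2→W3: central angle 2.5432 rad, distance 8620.1 km.
Total: 6005.0 + 8620.1 ≈ 14625 km.

14625 km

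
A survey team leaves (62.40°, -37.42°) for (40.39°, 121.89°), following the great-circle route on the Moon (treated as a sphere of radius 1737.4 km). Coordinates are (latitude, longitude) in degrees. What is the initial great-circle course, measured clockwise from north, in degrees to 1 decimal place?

Δλ = 159.310° = 2.7805 rad.
y = sin Δλ · cos φ₂ = (0.3533)(0.7617) = 0.2691
x = cos φ₁ sin φ₂ − sin φ₁ cos φ₂ cos Δλ = (0.4633)(0.6480) − (0.8862)(0.7617)(-0.9355) = 0.9317
θ = atan2(y, x) = 16.11°, so the bearing is 16.1°.

16.1°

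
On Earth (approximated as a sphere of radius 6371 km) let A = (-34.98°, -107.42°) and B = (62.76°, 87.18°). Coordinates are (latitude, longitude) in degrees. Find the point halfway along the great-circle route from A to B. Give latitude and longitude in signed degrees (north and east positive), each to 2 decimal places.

38.73°, -124.46°

Central angle δ = 2.6314 rad. Interpolating on the sphere with fraction f = 0.5:
P = [sin((1−f)δ)·A + sin(fδ)·B] / sin δ = 1.9813·A + 1.9813·B in Cartesian coordinates,
giving P = (-0.4414, -0.6432, 0.6257), i.e. latitude 38.73°, longitude -124.46°.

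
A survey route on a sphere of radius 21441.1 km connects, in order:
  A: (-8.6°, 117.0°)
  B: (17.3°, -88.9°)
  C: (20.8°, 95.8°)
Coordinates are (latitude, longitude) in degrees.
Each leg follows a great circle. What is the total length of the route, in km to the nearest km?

110380 km

Leg A→B: central angle 2.6763 rad, distance 57382.0 km.
Leg B→C: central angle 2.4718 rad, distance 52997.5 km.
Total: 57382.0 + 52997.5 ≈ 110380 km.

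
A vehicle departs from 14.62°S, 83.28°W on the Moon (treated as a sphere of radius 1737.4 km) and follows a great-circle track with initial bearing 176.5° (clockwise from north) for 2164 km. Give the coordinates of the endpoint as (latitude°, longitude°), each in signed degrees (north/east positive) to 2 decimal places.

-84.77°, -43.90°

Angular distance δ = d/R = 2164/1737.4 = 1.24554 rad; initial bearing θ = 3.0805 rad.
sin φ₂ = sin φ₁ cos δ + cos φ₁ sin δ cos θ = (-0.2524)(0.3196) + (0.9676)(0.9476)(-0.9981) = -0.9958, so φ₂ = -84.77°.
Δλ = atan2(sin θ sin δ cos φ₁, cos δ − sin φ₁ sin φ₂) = atan2(0.0560, 0.0682) = 39.379°.
λ₂ = -83.280° + 39.379° = -43.90°.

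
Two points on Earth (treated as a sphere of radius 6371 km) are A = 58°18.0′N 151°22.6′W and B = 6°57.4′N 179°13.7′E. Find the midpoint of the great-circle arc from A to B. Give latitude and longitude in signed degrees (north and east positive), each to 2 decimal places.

Central angle δ = 0.9794 rad. Interpolating on the sphere with fraction f = 0.5:
P = [sin((1−f)δ)·A + sin(fδ)·B] / sin δ = 0.5666·A + 0.5666·B in Cartesian coordinates,
giving P = (-0.8237, -0.1351, 0.5507), i.e. latitude 33.41°, longitude -170.69°.

33.41°, -170.69°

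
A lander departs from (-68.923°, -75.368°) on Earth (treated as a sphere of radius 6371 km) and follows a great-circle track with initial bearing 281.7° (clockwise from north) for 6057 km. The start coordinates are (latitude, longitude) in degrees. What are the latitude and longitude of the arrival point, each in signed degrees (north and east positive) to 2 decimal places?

Angular distance δ = d/R = 6057/6371 = 0.95071 rad; initial bearing θ = 4.9166 rad.
sin φ₂ = sin φ₁ cos δ + cos φ₁ sin δ cos θ = (-0.9331)(0.5811) + (0.3596)(0.8138)(0.2028) = -0.4829, so φ₂ = -28.87°.
Δλ = atan2(sin θ sin δ cos φ₁, cos δ − sin φ₁ sin φ₂) = atan2(-0.2866, 0.1305) = -65.512°.
λ₂ = -75.368° − 65.512° = -140.88°.

-28.87°, -140.88°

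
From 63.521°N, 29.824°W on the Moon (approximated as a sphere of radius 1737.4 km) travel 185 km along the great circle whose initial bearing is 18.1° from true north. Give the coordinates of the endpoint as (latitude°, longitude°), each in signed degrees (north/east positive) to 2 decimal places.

69.24°, -24.48°

Angular distance δ = d/R = 185/1737.4 = 0.10648 rad; initial bearing θ = 0.3159 rad.
sin φ₂ = sin φ₁ cos δ + cos φ₁ sin δ cos θ = (0.8951)(0.9943) + (0.4459)(0.1063)(0.9505) = 0.9351, so φ₂ = 69.24°.
Δλ = atan2(sin θ sin δ cos φ₁, cos δ − sin φ₁ sin φ₂) = atan2(0.0147, 0.1574) = 5.345°.
λ₂ = -29.824° + 5.345° = -24.48°.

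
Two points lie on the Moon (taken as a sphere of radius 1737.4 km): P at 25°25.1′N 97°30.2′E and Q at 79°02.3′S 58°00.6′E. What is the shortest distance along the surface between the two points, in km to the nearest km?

3238 km

With latitudes φ₁ = 25.418°, φ₂ = -79.038° and longitude difference Δλ = -39.493°:
cos c = sin φ₁ sin φ₂ + cos φ₁ cos φ₂ cos Δλ = (0.4292)(-0.9818) + (0.9032)(0.1902)(0.7717) = -0.28886,
so c = arccos(-0.28886) = 1.86383 rad.
Distance = R·c = 1737.4 × 1.8638 ≈ 3238 km.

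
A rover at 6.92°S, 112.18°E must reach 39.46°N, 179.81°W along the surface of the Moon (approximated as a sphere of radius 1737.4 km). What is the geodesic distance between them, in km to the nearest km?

2361 km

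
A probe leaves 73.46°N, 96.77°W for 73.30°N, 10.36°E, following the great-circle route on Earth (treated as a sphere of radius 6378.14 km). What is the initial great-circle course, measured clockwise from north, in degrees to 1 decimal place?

37.8°

With φ₁ = 1.2821, φ₂ = 1.2793, Δλ = 1.8698 rad, the forward-azimuth formula gives
θ = atan2( sin Δλ cos φ₂ , cos φ₁ sin φ₂ − sin φ₁ cos φ₂ cos Δλ ) = atan2(0.2746, 0.3538) = 37.82°.
So the initial bearing is 37.8°.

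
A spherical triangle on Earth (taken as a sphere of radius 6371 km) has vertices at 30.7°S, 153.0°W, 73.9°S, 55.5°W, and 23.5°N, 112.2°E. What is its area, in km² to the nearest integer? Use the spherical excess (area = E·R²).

72199506 km²

Side lengths (central angles): a = 2.2544, b = 1.8437, c = 1.0935 rad; semiperimeter s = 2.5958.
By l'Huilier's theorem, tan(E/4) = √[tan(s/2) tan((s−a)/2) tan((s−b)/2) tan((s−c)/2)], giving spherical excess E = 1.7788 rad.
Area = E·R² = 1.7788 × (6371)² ≈ 72199506 km².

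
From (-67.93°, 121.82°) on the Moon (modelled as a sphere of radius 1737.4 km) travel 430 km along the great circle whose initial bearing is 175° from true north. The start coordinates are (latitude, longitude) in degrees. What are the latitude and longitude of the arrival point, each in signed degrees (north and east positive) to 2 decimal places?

-81.97°, 130.61°

Angular distance δ = d/R = 430/1737.4 = 0.24750 rad; initial bearing θ = 3.0543 rad.
sin φ₂ = sin φ₁ cos δ + cos φ₁ sin δ cos θ = (-0.9267)(0.9695) + (0.3757)(0.2450)(-0.9962) = -0.9902, so φ₂ = -81.97°.
Δλ = atan2(sin θ sin δ cos φ₁, cos δ − sin φ₁ sin φ₂) = atan2(0.0080, 0.0519) = 8.787°.
λ₂ = 121.820° + 8.787° = 130.61°.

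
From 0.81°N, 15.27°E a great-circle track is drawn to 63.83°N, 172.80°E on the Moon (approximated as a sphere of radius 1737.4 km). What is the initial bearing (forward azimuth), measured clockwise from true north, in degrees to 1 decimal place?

10.6°

With φ₁ = 0.0141, φ₂ = 1.1140, Δλ = 2.7494 rad, the forward-azimuth formula gives
θ = atan2( sin Δλ cos φ₂ , cos φ₁ sin φ₂ − sin φ₁ cos φ₂ cos Δλ ) = atan2(0.1686, 0.9032) = 10.57°.
So the initial bearing is 10.6°.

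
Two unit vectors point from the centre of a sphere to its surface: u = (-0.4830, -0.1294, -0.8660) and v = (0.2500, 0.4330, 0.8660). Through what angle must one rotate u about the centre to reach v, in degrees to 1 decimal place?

157.9°

u·v = -0.9267; |u| = 1.0000, |v| = 1.0000.
cos θ = (u·v)/(|u||v|) = -0.9268, so θ = 157.9°.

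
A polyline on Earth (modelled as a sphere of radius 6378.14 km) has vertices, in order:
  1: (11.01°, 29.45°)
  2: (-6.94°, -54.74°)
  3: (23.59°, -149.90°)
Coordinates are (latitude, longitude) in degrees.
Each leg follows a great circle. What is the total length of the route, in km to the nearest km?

Leg 1→2: central angle 1.4952 rad, distance 9536.4 km.
Leg 2→3: central angle 1.7013 rad, distance 10851.4 km.
Total: 9536.4 + 10851.4 ≈ 20388 km.

20388 km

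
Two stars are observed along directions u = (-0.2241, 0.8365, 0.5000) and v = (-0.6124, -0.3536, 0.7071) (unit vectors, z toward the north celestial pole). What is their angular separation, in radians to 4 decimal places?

u·v = 0.1950; |u| = 1.0000, |v| = 1.0000.
cos θ = (u·v)/(|u||v|) = 0.1950, so θ = 1.3745 rad.

1.3745 rad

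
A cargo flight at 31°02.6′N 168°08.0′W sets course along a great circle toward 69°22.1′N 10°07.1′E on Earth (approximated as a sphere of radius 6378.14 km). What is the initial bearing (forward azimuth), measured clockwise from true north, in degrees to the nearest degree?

1°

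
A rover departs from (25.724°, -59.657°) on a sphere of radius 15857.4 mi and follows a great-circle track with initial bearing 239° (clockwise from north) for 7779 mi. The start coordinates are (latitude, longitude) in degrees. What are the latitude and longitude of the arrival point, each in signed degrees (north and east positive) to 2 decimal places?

Angular distance δ = d/R = 7779/15857.4 = 0.49056 rad; initial bearing θ = 4.1713 rad.
sin φ₂ = sin φ₁ cos δ + cos φ₁ sin δ cos θ = (0.4340)(0.8821) + (0.9009)(0.4711)(-0.5150) = 0.1643, so φ₂ = 9.45°.
Δλ = atan2(sin θ sin δ cos φ₁, cos δ − sin φ₁ sin φ₂) = atan2(-0.3638, 0.8108) = -24.166°.
λ₂ = -59.657° − 24.166° = -83.82°.

9.45°, -83.82°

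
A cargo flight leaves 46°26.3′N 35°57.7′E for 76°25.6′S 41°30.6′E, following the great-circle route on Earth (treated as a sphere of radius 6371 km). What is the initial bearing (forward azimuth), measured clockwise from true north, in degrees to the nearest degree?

178°

With φ₁ = 0.8105, φ₂ = -1.3339, Δλ = 0.0968 rad, the forward-azimuth formula gives
θ = atan2( sin Δλ cos φ₂ , cos φ₁ sin φ₂ − sin φ₁ cos φ₂ cos Δλ ) = atan2(0.0227, -0.8392) = 178.45°.
So the initial bearing is 178°.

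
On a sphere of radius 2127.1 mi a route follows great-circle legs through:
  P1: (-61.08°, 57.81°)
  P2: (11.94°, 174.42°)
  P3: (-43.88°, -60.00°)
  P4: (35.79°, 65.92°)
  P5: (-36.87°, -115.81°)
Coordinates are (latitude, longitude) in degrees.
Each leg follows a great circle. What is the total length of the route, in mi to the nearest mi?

Leg P1→P2: central angle 1.9747 rad, distance 4200.4 mi.
Leg P2→P3: central angle 2.1576 rad, distance 4589.5 mi.
Leg P3→P4: central angle 2.4164 rad, distance 5139.9 mi.
Leg P4→P5: central angle 3.1108 rad, distance 6617.0 mi.
Total: 4200.4 + 4589.5 + 5139.9 + 6617.0 ≈ 20547 mi.

20547 mi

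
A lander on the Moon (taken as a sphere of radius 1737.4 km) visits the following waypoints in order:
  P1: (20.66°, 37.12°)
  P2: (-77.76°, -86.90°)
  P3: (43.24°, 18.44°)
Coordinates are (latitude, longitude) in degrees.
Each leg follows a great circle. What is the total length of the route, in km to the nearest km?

Leg P1→P2: central angle 2.0441 rad, distance 3551.3 km.
Leg P2→P3: central angle 2.3608 rad, distance 4101.6 km.
Total: 3551.3 + 4101.6 ≈ 7653 km.

7653 km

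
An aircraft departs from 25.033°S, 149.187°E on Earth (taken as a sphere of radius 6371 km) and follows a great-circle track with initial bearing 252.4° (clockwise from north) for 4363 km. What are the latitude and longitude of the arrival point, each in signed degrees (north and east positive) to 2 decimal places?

Angular distance δ = d/R = 4363/6371 = 0.68482 rad; initial bearing θ = 4.4052 rad.
sin φ₂ = sin φ₁ cos δ + cos φ₁ sin δ cos θ = (-0.4231)(0.7745) + (0.9061)(0.6325)(-0.3024) = -0.5010, so φ₂ = -30.07°.
Δλ = atan2(sin θ sin δ cos φ₁, cos δ − sin φ₁ sin φ₂) = atan2(-0.5463, 0.5625) = -44.161°.
λ₂ = 149.187° − 44.161° = 105.03°.

-30.07°, 105.03°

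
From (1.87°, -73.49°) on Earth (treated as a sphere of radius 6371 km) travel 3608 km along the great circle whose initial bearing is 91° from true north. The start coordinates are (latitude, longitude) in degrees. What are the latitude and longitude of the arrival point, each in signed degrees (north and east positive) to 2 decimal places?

1.04°, -41.04°

Angular distance δ = d/R = 3608/6371 = 0.56632 rad; initial bearing θ = 1.5882 rad.
sin φ₂ = sin φ₁ cos δ + cos φ₁ sin δ cos θ = (0.0326)(0.8439) + (0.9995)(0.5365)(-0.0175) = 0.0182, so φ₂ = 1.04°.
Δλ = atan2(sin θ sin δ cos φ₁, cos δ − sin φ₁ sin φ₂) = atan2(0.5362, 0.8433) = 32.448°.
λ₂ = -73.490° + 32.448° = -41.04°.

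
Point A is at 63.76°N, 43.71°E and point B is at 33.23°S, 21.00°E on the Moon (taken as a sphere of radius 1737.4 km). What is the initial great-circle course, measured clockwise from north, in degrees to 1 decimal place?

With φ₁ = 1.1128, φ₂ = -0.5800, Δλ = -0.3964 rad, the forward-azimuth formula gives
θ = atan2( sin Δλ cos φ₂ , cos φ₁ sin φ₂ − sin φ₁ cos φ₂ cos Δλ ) = atan2(-0.3229, -0.9344) = -160.93°.
Adding 360° brings this into [0°, 360°): 199.1°.

199.1°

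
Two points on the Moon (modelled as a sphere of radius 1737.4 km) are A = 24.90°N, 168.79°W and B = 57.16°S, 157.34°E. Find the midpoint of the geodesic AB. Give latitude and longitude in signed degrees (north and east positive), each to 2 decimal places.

-16.77°, 178.66°

Central angle δ = 1.5161 rad. Interpolating on the sphere with fraction f = 0.5:
P = [sin((1−f)δ)·A + sin(fδ)·B] / sin δ = 0.6885·A + 0.6885·B in Cartesian coordinates,
giving P = (-0.9572, 0.0224, -0.2886), i.e. latitude -16.77°, longitude 178.66°.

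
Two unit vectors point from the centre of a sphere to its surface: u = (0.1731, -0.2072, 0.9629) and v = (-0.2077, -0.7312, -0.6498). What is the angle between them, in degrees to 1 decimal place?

u·v = -0.5101; |u| = 1.0000, |v| = 1.0000.
cos θ = (u·v)/(|u||v|) = -0.5101, so θ = 120.7°.

120.7°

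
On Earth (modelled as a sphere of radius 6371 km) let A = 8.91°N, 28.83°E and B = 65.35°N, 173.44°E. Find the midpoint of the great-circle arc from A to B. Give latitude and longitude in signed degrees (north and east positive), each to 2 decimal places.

The central angle between A and B is δ = 1.7672 rad.
With f = 0.5, the slerp weights are sin((1−f)δ)/sin δ = 0.7882 and sin(fδ)/sin δ = 0.7882.
Weighted sum of the unit vectors: (0.7882)·(0.8655,0.4764,0.1549) + (0.7882)·(-0.4143,0.0476,0.9089) = (0.3556, 0.4130, 0.8384).
Converting back: φ = atan2(z, √(x²+y²)) = 56.97°, λ = atan2(y, x) = 49.28°.

56.97°, 49.28°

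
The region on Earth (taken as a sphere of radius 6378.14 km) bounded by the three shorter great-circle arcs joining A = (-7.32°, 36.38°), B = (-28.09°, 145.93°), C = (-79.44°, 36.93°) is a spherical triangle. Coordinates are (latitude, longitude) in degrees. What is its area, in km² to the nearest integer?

Side lengths (central angles): a = 1.1481, b = 1.2587, c = 1.8058 rad; semiperimeter s = 2.1063.
By l'Huilier's theorem, tan(E/4) = √[tan(s/2) tan((s−a)/2) tan((s−b)/2) tan((s−c)/2)], giving spherical excess E = 0.9785 rad.
Area = E·R² = 0.9785 × (6378.14)² ≈ 39804018 km².

39804018 km²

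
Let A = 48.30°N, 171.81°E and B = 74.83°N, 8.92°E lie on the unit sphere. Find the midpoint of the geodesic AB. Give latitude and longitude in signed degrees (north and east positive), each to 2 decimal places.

76.14°, 161.30°

Central angle δ = 0.9833 rad. Interpolating on the sphere with fraction f = 0.5:
P = [sin((1−f)δ)·A + sin(fδ)·B] / sin δ = 0.5672·A + 0.5672·B in Cartesian coordinates,
giving P = (-0.2268, 0.0768, 0.9709), i.e. latitude 76.14°, longitude 161.30°.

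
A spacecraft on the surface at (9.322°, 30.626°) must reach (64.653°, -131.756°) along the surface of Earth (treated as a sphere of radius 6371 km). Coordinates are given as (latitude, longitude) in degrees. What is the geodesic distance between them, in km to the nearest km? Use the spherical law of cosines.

In radians: φ₁ = 0.1627, φ₂ = 1.1284, Δλ = -162.382° = -2.8341 rad.
cos c = sin φ₁ sin φ₂ + cos φ₁ cos φ₂ cos Δλ = (0.1620)(0.9037) + (0.9868)(0.4281)(-0.9531) = -0.25624,
so c = arccos(-0.25624) = 1.82993 rad.
Distance = R·c = 6371 × 1.8299 ≈ 11658 km.

11658 km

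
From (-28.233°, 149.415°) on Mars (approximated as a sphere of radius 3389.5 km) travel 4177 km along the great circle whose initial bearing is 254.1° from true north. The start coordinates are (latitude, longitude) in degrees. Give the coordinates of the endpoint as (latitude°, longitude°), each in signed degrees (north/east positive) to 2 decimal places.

Angular distance δ = d/R = 4177/3389.5 = 1.23234 rad; initial bearing θ = 4.4349 rad.
sin φ₂ = sin φ₁ cos δ + cos φ₁ sin δ cos θ = (-0.4731)(0.3320) + (0.8810)(0.9433)(-0.2740) = -0.3847, so φ₂ = -22.63°.
Δλ = atan2(sin θ sin δ cos φ₁, cos δ − sin φ₁ sin φ₂) = atan2(-0.7993, 0.1500) = -79.369°.
λ₂ = 149.415° − 79.369° = 70.05°.

-22.63°, 70.05°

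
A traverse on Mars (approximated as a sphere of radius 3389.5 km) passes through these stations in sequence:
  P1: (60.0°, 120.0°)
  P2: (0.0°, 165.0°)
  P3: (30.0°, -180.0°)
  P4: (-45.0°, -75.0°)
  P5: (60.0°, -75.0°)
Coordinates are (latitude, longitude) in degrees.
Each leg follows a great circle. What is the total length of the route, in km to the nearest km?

19423 km

Leg P1→P2: central angle 1.2094 rad, distance 4099.4 km.
Leg P2→P3: central angle 0.5799 rad, distance 1965.6 km.
Leg P3→P4: central angle 2.1084 rad, distance 7146.3 km.
Leg P4→P5: central angle 1.8326 rad, distance 6211.6 km.
Total: 4099.4 + 1965.6 + 7146.3 + 6211.6 ≈ 19423 km.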